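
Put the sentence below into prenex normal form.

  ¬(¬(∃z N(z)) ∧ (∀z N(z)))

∃z ∃q (N(z) ∨ ¬N(q))

Drive negations inward (¬∀x A ≡ ∃x ¬A, ¬∃x A ≡ ∀x ¬A, De Morgan for ∧/∨):
  (∃z N(z)) ∨ (∃z ¬N(z))
Rename bound variables to avoid capture: z↦q.
  (∃z N(z)) ∨ (∃q ¬N(q))
Finally move all quantifiers to the prefix:
  ∃z ∃q (N(z) ∨ ¬N(q))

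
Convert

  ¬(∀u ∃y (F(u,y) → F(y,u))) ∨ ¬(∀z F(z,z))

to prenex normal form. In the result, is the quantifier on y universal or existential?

universal

First replace A → B with ¬A ∨ B.
  ¬(∀u ∃y (¬F(u,y) ∨ F(y,u))) ∨ ¬(∀z F(z,z))
Move each ¬ inward, flipping quantifiers it crosses:
  (∃u ∀y (F(u,y) ∧ ¬F(y,u))) ∨ (∃z ¬F(z,z))
All bound variables are already distinct, so no renaming is needed.
Finally move all quantifiers to the prefix:
  ∃u ∀y ∃z (F(u,y) ∧ ¬F(y,u) ∨ ¬F(z,z))
The quantifier ∃y sits under an odd number of negations (counting the antecedent side of each →), so it flips to ∀y.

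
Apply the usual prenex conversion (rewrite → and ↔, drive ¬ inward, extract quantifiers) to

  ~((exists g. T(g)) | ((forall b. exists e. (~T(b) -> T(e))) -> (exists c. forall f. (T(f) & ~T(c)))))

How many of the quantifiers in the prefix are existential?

2

Rewrite implications/biconditionals: A → B as ¬A ∨ B.
  ~((exists g. T(g)) | ~(forall b. exists e. (~~T(b) | T(e))) | (exists c. forall f. (T(f) & ~T(c))))
Push ¬ through the quantifiers and connectives to reach negation normal form:
  (forall g. ~T(g)) & (forall b. exists e. (T(b) | T(e))) & (forall c. exists f. (~T(f) | T(c)))
All bound variables are already distinct, so no renaming is needed.
Pull the quantifiers to the front (each side's bound variable is not free in the other side):
  forall g. forall b. exists e. forall c. exists f. (~T(g) & (T(b) | T(e)) & (~T(f) | T(c)))
The prefix is forall g forall b exists e forall c exists f: 3 universal, 2 existential.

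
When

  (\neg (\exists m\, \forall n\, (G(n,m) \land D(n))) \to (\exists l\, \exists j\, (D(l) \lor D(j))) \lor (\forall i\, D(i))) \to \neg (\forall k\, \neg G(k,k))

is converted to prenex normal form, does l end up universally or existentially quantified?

universal

First replace A → B with ¬A ∨ B.
  \neg (\neg \neg (\exists m\, \forall n\, (G(n,m) \land D(n))) \lor (\exists l\, \exists j\, (D(l) \lor D(j))) \lor (\forall i\, D(i))) \lor \neg (\forall k\, \neg G(k,k))
Push ¬ through the quantifiers and connectives to reach negation normal form:
  (\forall m\, \exists n\, (\neg G(n,m) \lor \neg D(n))) \land (\forall l\, \forall j\, (\neg D(l) \land \neg D(j))) \land (\exists i\, \neg D(i)) \lor (\exists k\, G(k,k))
All bound variables are already distinct, so no renaming is needed.
Pull the quantifiers to the front (each side's bound variable is not free in the other side):
  \forall m\, \exists n\, \forall l\, \forall j\, \exists i\, \exists k\, ((\neg G(n,m) \lor \neg D(n)) \land \neg D(l) \land \neg D(j) \land \neg D(i) \lor G(k,k))
The quantifier \exists l sits under an odd number of negations (counting the antecedent side of each →), so it flips to \forall l.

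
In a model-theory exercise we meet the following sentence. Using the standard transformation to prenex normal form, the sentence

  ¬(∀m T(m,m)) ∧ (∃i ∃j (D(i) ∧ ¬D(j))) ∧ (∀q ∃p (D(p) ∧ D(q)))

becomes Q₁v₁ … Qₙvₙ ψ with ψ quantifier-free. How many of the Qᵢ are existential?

Push ¬ through the quantifiers and connectives to reach negation normal form:
  (∃m ¬T(m,m)) ∧ (∃i ∃j (D(i) ∧ ¬D(j))) ∧ (∀q ∃p (D(p) ∧ D(q)))
All bound variables are already distinct, so no renaming is needed.
Finally move all quantifiers to the prefix:
  ∃m ∃i ∃j ∀q ∃p (¬T(m,m) ∧ D(i) ∧ ¬D(j) ∧ D(p) ∧ D(q))
The prefix is ∃m ∃i ∃j ∀q ∃p: 1 universal, 4 existential.

4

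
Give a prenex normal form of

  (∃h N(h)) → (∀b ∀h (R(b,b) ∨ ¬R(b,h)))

Rewrite implications/biconditionals: A → B as ¬A ∨ B.
  ¬(∃h N(h)) ∨ (∀b ∀h (R(b,b) ∨ ¬R(b,h)))
Drive negations inward (¬∀x A ≡ ∃x ¬A, ¬∃x A ≡ ∀x ¬A, De Morgan for ∧/∨):
  (∀h ¬N(h)) ∨ (∀b ∀h (R(b,b) ∨ ¬R(b,h)))
Rename bound variables to avoid capture: h↦v1.
  (∀h ¬N(h)) ∨ (∀b ∀v1 (R(b,b) ∨ ¬R(b,v1)))
Pull the quantifiers to the front (each side's bound variable is not free in the other side):
  ∀h ∀b ∀v1 (¬N(h) ∨ R(b,b) ∨ ¬R(b,v1))

∀h ∀b ∀v1 (¬N(h) ∨ R(b,b) ∨ ¬R(b,v1))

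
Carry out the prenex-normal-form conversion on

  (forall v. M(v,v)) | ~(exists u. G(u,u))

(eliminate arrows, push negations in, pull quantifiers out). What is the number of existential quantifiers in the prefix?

0

Drive negations inward (¬∀x A ≡ ∃x ¬A, ¬∃x A ≡ ∀x ¬A, De Morgan for ∧/∨):
  (forall v. M(v,v)) | (forall u. ~G(u,u))
Pull the quantifiers to the front (each side's bound variable is not free in the other side):
  forall v. forall u. (M(v,v) | ~G(u,u))
The prefix is forall v forall u: 2 universal, 0 existential.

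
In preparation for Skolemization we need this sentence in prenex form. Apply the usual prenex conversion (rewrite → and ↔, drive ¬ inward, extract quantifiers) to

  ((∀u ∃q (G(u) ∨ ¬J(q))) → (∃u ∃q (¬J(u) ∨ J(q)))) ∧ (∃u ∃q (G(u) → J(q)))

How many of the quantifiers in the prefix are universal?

1

Rewrite implications/biconditionals: A → B as ¬A ∨ B.
  (¬(∀u ∃q (G(u) ∨ ¬J(q))) ∨ (∃u ∃q (¬J(u) ∨ J(q)))) ∧ (∃u ∃q (¬G(u) ∨ J(q)))
Drive negations inward (¬∀x A ≡ ∃x ¬A, ¬∃x A ≡ ∀x ¬A, De Morgan for ∧/∨):
  ((∃u ∀q (¬G(u) ∧ J(q))) ∨ (∃u ∃q (¬J(u) ∨ J(q)))) ∧ (∃u ∃q (¬G(u) ∨ J(q)))
Rename bound variables to avoid capture: u↦w1, q↦p, u↦s, q↦v.
  ((∃u ∀q (¬G(u) ∧ J(q))) ∨ (∃w1 ∃p (¬J(w1) ∨ J(p)))) ∧ (∃s ∃v (¬G(s) ∨ J(v)))
Pull the quantifiers to the front (each side's bound variable is not free in the other side):
  ∃u ∀q ∃w1 ∃p ∃s ∃v ((¬G(u) ∧ J(q) ∨ ¬J(w1) ∨ J(p)) ∧ (¬G(s) ∨ J(v)))
The prefix is ∃u ∀q ∃w1 ∃p ∃s ∃v: 1 universal, 5 existential.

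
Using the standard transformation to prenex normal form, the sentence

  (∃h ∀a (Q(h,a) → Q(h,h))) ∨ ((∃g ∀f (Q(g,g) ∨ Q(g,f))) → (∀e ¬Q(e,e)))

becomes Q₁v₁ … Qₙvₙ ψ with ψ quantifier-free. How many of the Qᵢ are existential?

Rewrite implications/biconditionals: A → B as ¬A ∨ B.
  (∃h ∀a (¬Q(h,a) ∨ Q(h,h))) ∨ ¬(∃g ∀f (Q(g,g) ∨ Q(g,f))) ∨ (∀e ¬Q(e,e))
Move each ¬ inward, flipping quantifiers it crosses:
  (∃h ∀a (¬Q(h,a) ∨ Q(h,h))) ∨ (∀g ∃f (¬Q(g,g) ∧ ¬Q(g,f))) ∨ (∀e ¬Q(e,e))
Pull the quantifiers to the front (each side's bound variable is not free in the other side):
  ∃h ∀a ∀g ∃f ∀e (¬Q(h,a) ∨ Q(h,h) ∨ ¬Q(g,g) ∧ ¬Q(g,f) ∨ ¬Q(e,e))
The prefix is ∃h ∀a ∀g ∃f ∀e: 3 universal, 2 existential.

2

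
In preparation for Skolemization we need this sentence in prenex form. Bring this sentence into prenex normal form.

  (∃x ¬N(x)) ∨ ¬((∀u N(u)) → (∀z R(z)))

Rewrite implications/biconditionals: A → B as ¬A ∨ B.
  (∃x ¬N(x)) ∨ ¬(¬(∀u N(u)) ∨ (∀z R(z)))
Move each ¬ inward, flipping quantifiers it crosses:
  (∃x ¬N(x)) ∨ (∀u N(u)) ∧ (∃z ¬R(z))
All bound variables are already distinct, so no renaming is needed.
Finally move all quantifiers to the prefix:
  ∃x ∀u ∃z (¬N(x) ∨ N(u) ∧ ¬R(z))

∃x ∀u ∃z (¬N(x) ∨ N(u) ∧ ¬R(z))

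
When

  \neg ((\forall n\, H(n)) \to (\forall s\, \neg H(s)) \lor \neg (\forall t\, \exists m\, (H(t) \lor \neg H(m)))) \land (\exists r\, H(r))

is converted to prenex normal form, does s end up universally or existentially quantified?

existential

First replace A → B with ¬A ∨ B.
  \neg (\neg (\forall n\, H(n)) \lor (\forall s\, \neg H(s)) \lor \neg (\forall t\, \exists m\, (H(t) \lor \neg H(m)))) \land (\exists r\, H(r))
Move each ¬ inward, flipping quantifiers it crosses:
  (\forall n\, H(n)) \land (\exists s\, H(s)) \land (\forall t\, \exists m\, (H(t) \lor \neg H(m))) \land (\exists r\, H(r))
All bound variables are already distinct, so no renaming is needed.
Finally move all quantifiers to the prefix:
  \forall n\, \exists s\, \forall t\, \exists m\, \exists r\, (H(n) \land H(s) \land (H(t) \lor \neg H(m)) \land H(r))
The quantifier \forall s sits under an odd number of negations (counting the antecedent side of each →), so it flips to \exists s.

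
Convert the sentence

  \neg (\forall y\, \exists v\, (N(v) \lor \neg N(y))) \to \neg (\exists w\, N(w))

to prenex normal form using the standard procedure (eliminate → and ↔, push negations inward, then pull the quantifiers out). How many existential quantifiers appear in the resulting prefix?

1

First replace A → B with ¬A ∨ B.
  \neg \neg (\forall y\, \exists v\, (N(v) \lor \neg N(y))) \lor \neg (\exists w\, N(w))
Drive negations inward (¬∀x A ≡ ∃x ¬A, ¬∃x A ≡ ∀x ¬A, De Morgan for ∧/∨):
  (\forall y\, \exists v\, (N(v) \lor \neg N(y))) \lor (\forall w\, \neg N(w))
Finally move all quantifiers to the prefix:
  \forall y\, \exists v\, \forall w\, (N(v) \lor \neg N(y) \lor \neg N(w))
The prefix is \forall y \exists v \forall w: 2 universal, 1 existential.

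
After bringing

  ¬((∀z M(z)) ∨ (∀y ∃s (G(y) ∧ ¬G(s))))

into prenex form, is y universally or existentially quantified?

Push ¬ through the quantifiers and connectives to reach negation normal form:
  (∃z ¬M(z)) ∧ (∃y ∀s (¬G(y) ∨ G(s)))
All bound variables are already distinct, so no renaming is needed.
Pull the quantifiers to the front (each side's bound variable is not free in the other side):
  ∃z ∃y ∀s (¬M(z) ∧ (¬G(y) ∨ G(s)))
The quantifier ∀y sits under an odd number of negations, so it flips to ∃y.

existential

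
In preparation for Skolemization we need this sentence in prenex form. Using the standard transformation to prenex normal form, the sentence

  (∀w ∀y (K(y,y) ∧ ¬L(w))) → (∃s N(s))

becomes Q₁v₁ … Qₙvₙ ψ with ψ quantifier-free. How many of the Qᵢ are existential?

First replace A → B with ¬A ∨ B.
  ¬(∀w ∀y (K(y,y) ∧ ¬L(w))) ∨ (∃s N(s))
Drive negations inward (¬∀x A ≡ ∃x ¬A, ¬∃x A ≡ ∀x ¬A, De Morgan for ∧/∨):
  (∃w ∃y (¬K(y,y) ∨ L(w))) ∨ (∃s N(s))
All bound variables are already distinct, so no renaming is needed.
Pull the quantifiers to the front (each side's bound variable is not free in the other side):
  ∃w ∃y ∃s (¬K(y,y) ∨ L(w) ∨ N(s))
The prefix is ∃w ∃y ∃s: 0 universal, 3 existential.

3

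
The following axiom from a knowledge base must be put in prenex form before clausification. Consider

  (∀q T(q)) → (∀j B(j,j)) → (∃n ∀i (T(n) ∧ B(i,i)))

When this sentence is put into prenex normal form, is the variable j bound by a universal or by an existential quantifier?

existential

Eliminate → and ↔ using ¬ and ∨.
  ¬(∀q T(q)) ∨ ¬(∀j B(j,j)) ∨ (∃n ∀i (T(n) ∧ B(i,i)))
Push ¬ through the quantifiers and connectives to reach negation normal form:
  (∃q ¬T(q)) ∨ (∃j ¬B(j,j)) ∨ (∃n ∀i (T(n) ∧ B(i,i)))
All bound variables are already distinct, so no renaming is needed.
Extract every quantifier outward, since the variables are now distinct and don't occur free across branches:
  ∃q ∃j ∃n ∀i (¬T(q) ∨ ¬B(j,j) ∨ T(n) ∧ B(i,i))
The quantifier ∀j sits under an odd number of negations (counting the antecedent side of each →), so it flips to ∃j.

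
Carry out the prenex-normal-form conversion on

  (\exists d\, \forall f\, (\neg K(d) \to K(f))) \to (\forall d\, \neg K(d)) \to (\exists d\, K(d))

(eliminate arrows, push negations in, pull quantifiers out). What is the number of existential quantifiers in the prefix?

First replace A → B with ¬A ∨ B.
  \neg (\exists d\, \forall f\, (\neg \neg K(d) \lor K(f))) \lor \neg (\forall d\, \neg K(d)) \lor (\exists d\, K(d))
Drive negations inward (¬∀x A ≡ ∃x ¬A, ¬∃x A ≡ ∀x ¬A, De Morgan for ∧/∨):
  (\forall d\, \exists f\, (\neg K(d) \land \neg K(f))) \lor (\exists d\, K(d)) \lor (\exists d\, K(d))
Rename bound variables to avoid capture: d↦w, d↦z1.
  (\forall d\, \exists f\, (\neg K(d) \land \neg K(f))) \lor (\exists w\, K(w)) \lor (\exists z1\, K(z1))
Pull the quantifiers to the front (each side's bound variable is not free in the other side):
  \forall d\, \exists f\, \exists w\, \exists z1\, (\neg K(d) \land \neg K(f) \lor K(w) \lor K(z1))
The prefix is \forall d \exists f \exists w \exists z1: 1 universal, 3 existential.

3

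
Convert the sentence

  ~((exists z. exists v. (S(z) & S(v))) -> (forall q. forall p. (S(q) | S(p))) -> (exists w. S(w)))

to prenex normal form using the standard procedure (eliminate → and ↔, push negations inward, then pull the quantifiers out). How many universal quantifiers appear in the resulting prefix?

Rewrite implications/biconditionals: A → B as ¬A ∨ B.
  ~(~(exists z. exists v. (S(z) & S(v))) | ~(forall q. forall p. (S(q) | S(p))) | (exists w. S(w)))
Push ¬ through the quantifiers and connectives to reach negation normal form:
  (exists z. exists v. (S(z) & S(v))) & (forall q. forall p. (S(q) | S(p))) & (forall w. ~S(w))
Finally move all quantifiers to the prefix:
  exists z. exists v. forall q. forall p. forall w. (S(z) & S(v) & (S(q) | S(p)) & ~S(w))
The prefix is exists z exists v forall q forall p forall w: 3 universal, 2 existential.

3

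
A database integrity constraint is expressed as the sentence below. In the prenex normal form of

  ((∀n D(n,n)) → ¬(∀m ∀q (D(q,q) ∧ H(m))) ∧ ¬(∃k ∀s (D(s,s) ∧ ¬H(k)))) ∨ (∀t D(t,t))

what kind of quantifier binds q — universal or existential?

Rewrite implications/biconditionals: A → B as ¬A ∨ B.
  ¬(∀n D(n,n)) ∨ ¬(∀m ∀q (D(q,q) ∧ H(m))) ∧ ¬(∃k ∀s (D(s,s) ∧ ¬H(k))) ∨ (∀t D(t,t))
Move each ¬ inward, flipping quantifiers it crosses:
  (∃n ¬D(n,n)) ∨ (∃m ∃q (¬D(q,q) ∨ ¬H(m))) ∧ (∀k ∃s (¬D(s,s) ∨ H(k))) ∨ (∀t D(t,t))
Pull the quantifiers to the front (each side's bound variable is not free in the other side):
  ∃n ∃m ∃q ∀k ∃s ∀t (¬D(n,n) ∨ (¬D(q,q) ∨ ¬H(m)) ∧ (¬D(s,s) ∨ H(k)) ∨ D(t,t))
The quantifier ∀q sits under an odd number of negations (counting the antecedent side of each →), so it flips to ∃q.

existential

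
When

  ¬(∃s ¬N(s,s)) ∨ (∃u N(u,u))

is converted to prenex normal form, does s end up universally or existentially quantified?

universal

Move each ¬ inward, flipping quantifiers it crosses:
  (∀s N(s,s)) ∨ (∃u N(u,u))
All bound variables are already distinct, so no renaming is needed.
Pull the quantifiers to the front (each side's bound variable is not free in the other side):
  ∀s ∃u (N(s,s) ∨ N(u,u))
The quantifier ∃s sits under an odd number of negations, so it flips to ∀s.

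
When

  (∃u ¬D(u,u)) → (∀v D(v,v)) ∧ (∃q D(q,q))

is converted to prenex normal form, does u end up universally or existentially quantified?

Eliminate → and ↔ using ¬ and ∨.
  ¬(∃u ¬D(u,u)) ∨ (∀v D(v,v)) ∧ (∃q D(q,q))
Move each ¬ inward, flipping quantifiers it crosses:
  (∀u D(u,u)) ∨ (∀v D(v,v)) ∧ (∃q D(q,q))
All bound variables are already distinct, so no renaming is needed.
Pull the quantifiers to the front (each side's bound variable is not free in the other side):
  ∀u ∀v ∃q (D(u,u) ∨ D(v,v) ∧ D(q,q))
The quantifier ∃u sits under an odd number of negations (counting the antecedent side of each →), so it flips to ∀u.

universal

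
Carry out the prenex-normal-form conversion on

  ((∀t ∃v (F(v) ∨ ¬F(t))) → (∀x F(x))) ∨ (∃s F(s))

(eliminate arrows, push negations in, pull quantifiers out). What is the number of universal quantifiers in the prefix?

First replace A → B with ¬A ∨ B.
  ¬(∀t ∃v (F(v) ∨ ¬F(t))) ∨ (∀x F(x)) ∨ (∃s F(s))
Move each ¬ inward, flipping quantifiers it crosses:
  (∃t ∀v (¬F(v) ∧ F(t))) ∨ (∀x F(x)) ∨ (∃s F(s))
All bound variables are already distinct, so no renaming is needed.
Pull the quantifiers to the front (each side's bound variable is not free in the other side):
  ∃t ∀v ∀x ∃s (¬F(v) ∧ F(t) ∨ F(x) ∨ F(s))
The prefix is ∃t ∀v ∀x ∃s: 2 universal, 2 existential.

2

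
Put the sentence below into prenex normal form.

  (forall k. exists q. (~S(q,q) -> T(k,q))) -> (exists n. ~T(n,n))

First replace A → B with ¬A ∨ B.
  ~(forall k. exists q. (~~S(q,q) | T(k,q))) | (exists n. ~T(n,n))
Drive negations inward (¬∀x A ≡ ∃x ¬A, ¬∃x A ≡ ∀x ¬A, De Morgan for ∧/∨):
  (exists k. forall q. (~S(q,q) & ~T(k,q))) | (exists n. ~T(n,n))
Finally move all quantifiers to the prefix:
  exists k. forall q. exists n. (~S(q,q) & ~T(k,q) | ~T(n,n))

exists k. forall q. exists n. (~S(q,q) & ~T(k,q) | ~T(n,n))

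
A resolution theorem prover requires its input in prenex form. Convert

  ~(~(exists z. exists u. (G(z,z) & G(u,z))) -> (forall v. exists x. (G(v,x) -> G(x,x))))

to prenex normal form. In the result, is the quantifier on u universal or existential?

Eliminate → and ↔ using ¬ and ∨.
  ~(~~(exists z. exists u. (G(z,z) & G(u,z))) | (forall v. exists x. (~G(v,x) | G(x,x))))
Move each ¬ inward, flipping quantifiers it crosses:
  (forall z. forall u. (~G(z,z) | ~G(u,z))) & (exists v. forall x. (G(v,x) & ~G(x,x)))
All bound variables are already distinct, so no renaming is needed.
Pull the quantifiers to the front (each side's bound variable is not free in the other side):
  forall z. forall u. exists v. forall x. ((~G(z,z) | ~G(u,z)) & G(v,x) & ~G(x,x))
The quantifier exists u sits under an odd number of negations (counting the antecedent side of each →), so it flips to forall u.

universal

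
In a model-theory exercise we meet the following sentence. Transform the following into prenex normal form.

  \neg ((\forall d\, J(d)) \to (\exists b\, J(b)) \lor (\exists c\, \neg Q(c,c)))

\forall d\, \forall b\, \forall c\, (J(d) \land \neg J(b) \land Q(c,c))

First replace A → B with ¬A ∨ B.
  \neg (\neg (\forall d\, J(d)) \lor (\exists b\, J(b)) \lor (\exists c\, \neg Q(c,c)))
Push ¬ through the quantifiers and connectives to reach negation normal form:
  (\forall d\, J(d)) \land (\forall b\, \neg J(b)) \land (\forall c\, Q(c,c))
All bound variables are already distinct, so no renaming is needed.
Pull the quantifiers to the front (each side's bound variable is not free in the other side):
  \forall d\, \forall b\, \forall c\, (J(d) \land \neg J(b) \land Q(c,c))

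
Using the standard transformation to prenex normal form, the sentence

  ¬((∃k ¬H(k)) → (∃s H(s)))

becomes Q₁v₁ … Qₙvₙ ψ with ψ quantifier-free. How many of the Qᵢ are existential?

Eliminate → and ↔ using ¬ and ∨.
  ¬(¬(∃k ¬H(k)) ∨ (∃s H(s)))
Drive negations inward (¬∀x A ≡ ∃x ¬A, ¬∃x A ≡ ∀x ¬A, De Morgan for ∧/∨):
  (∃k ¬H(k)) ∧ (∀s ¬H(s))
All bound variables are already distinct, so no renaming is needed.
Pull the quantifiers to the front (each side's bound variable is not free in the other side):
  ∃k ∀s (¬H(k) ∧ ¬H(s))
The prefix is ∃k ∀s: 1 universal, 1 existential.

1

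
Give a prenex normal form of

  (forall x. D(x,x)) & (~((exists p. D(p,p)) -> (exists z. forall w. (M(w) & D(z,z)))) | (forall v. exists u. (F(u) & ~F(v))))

Rewrite implications/biconditionals: A → B as ¬A ∨ B.
  (forall x. D(x,x)) & (~(~(exists p. D(p,p)) | (exists z. forall w. (M(w) & D(z,z)))) | (forall v. exists u. (F(u) & ~F(v))))
Drive negations inward (¬∀x A ≡ ∃x ¬A, ¬∃x A ≡ ∀x ¬A, De Morgan for ∧/∨):
  (forall x. D(x,x)) & ((exists p. D(p,p)) & (forall z. exists w. (~M(w) | ~D(z,z))) | (forall v. exists u. (F(u) & ~F(v))))
All bound variables are already distinct, so no renaming is needed.
Extract every quantifier outward, since the variables are now distinct and don't occur free across branches:
  forall x. exists p. forall z. exists w. forall v. exists u. (D(x,x) & (D(p,p) & (~M(w) | ~D(z,z)) | F(u) & ~F(v)))

forall x. exists p. forall z. exists w. forall v. exists u. (D(x,x) & (D(p,p) & (~M(w) | ~D(z,z)) | F(u) & ~F(v)))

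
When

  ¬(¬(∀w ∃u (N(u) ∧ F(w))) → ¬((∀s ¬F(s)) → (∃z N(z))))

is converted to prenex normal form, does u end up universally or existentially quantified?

universal

First replace A → B with ¬A ∨ B.
  ¬(¬¬(∀w ∃u (N(u) ∧ F(w))) ∨ ¬(¬(∀s ¬F(s)) ∨ (∃z N(z))))
Push ¬ through the quantifiers and connectives to reach negation normal form:
  (∃w ∀u (¬N(u) ∨ ¬F(w))) ∧ ((∃s F(s)) ∨ (∃z N(z)))
All bound variables are already distinct, so no renaming is needed.
Extract every quantifier outward, since the variables are now distinct and don't occur free across branches:
  ∃w ∀u ∃s ∃z ((¬N(u) ∨ ¬F(w)) ∧ (F(s) ∨ N(z)))
The quantifier ∃u sits under an odd number of negations (counting the antecedent side of each →), so it flips to ∀u.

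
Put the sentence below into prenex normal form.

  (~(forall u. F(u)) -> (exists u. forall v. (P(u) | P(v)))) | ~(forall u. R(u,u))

First replace A → B with ¬A ∨ B.
  ~~(forall u. F(u)) | (exists u. forall v. (P(u) | P(v))) | ~(forall u. R(u,u))
Push ¬ through the quantifiers and connectives to reach negation normal form:
  (forall u. F(u)) | (exists u. forall v. (P(u) | P(v))) | (exists u. ~R(u,u))
Standardize variables apart so no two quantifiers bind the same name: u↦z1, u↦t.
  (forall u. F(u)) | (exists z1. forall v. (P(z1) | P(v))) | (exists t. ~R(t,t))
Extract every quantifier outward, since the variables are now distinct and don't occur free across branches:
  forall u. exists z1. forall v. exists t. (F(u) | P(z1) | P(v) | ~R(t,t))

forall u. exists z1. forall v. exists t. (F(u) | P(z1) | P(v) | ~R(t,t))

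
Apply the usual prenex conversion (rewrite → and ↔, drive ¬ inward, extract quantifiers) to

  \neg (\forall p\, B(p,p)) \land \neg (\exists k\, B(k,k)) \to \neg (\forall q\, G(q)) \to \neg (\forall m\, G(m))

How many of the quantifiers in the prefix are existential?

Rewrite implications/biconditionals: A → B as ¬A ∨ B.
  \neg (\neg (\forall p\, B(p,p)) \land \neg (\exists k\, B(k,k))) \lor \neg \neg (\forall q\, G(q)) \lor \neg (\forall m\, G(m))
Push ¬ through the quantifiers and connectives to reach negation normal form:
  (\forall p\, B(p,p)) \lor (\exists k\, B(k,k)) \lor (\forall q\, G(q)) \lor (\exists m\, \neg G(m))
Finally move all quantifiers to the prefix:
  \forall p\, \exists k\, \forall q\, \exists m\, (B(p,p) \lor B(k,k) \lor G(q) \lor \neg G(m))
The prefix is \forall p \exists k \forall q \exists m: 2 universal, 2 existential.

2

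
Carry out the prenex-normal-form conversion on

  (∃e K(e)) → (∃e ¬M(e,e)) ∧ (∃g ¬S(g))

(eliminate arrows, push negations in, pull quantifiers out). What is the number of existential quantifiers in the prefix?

Rewrite implications/biconditionals: A → B as ¬A ∨ B.
  ¬(∃e K(e)) ∨ (∃e ¬M(e,e)) ∧ (∃g ¬S(g))
Drive negations inward (¬∀x A ≡ ∃x ¬A, ¬∃x A ≡ ∀x ¬A, De Morgan for ∧/∨):
  (∀e ¬K(e)) ∨ (∃e ¬M(e,e)) ∧ (∃g ¬S(g))
Give each quantifier a distinct variable: e↦u.
  (∀e ¬K(e)) ∨ (∃u ¬M(u,u)) ∧ (∃g ¬S(g))
Extract every quantifier outward, since the variables are now distinct and don't occur free across branches:
  ∀e ∃u ∃g (¬K(e) ∨ ¬M(u,u) ∧ ¬S(g))
The prefix is ∀e ∃u ∃g: 1 universal, 2 existential.

2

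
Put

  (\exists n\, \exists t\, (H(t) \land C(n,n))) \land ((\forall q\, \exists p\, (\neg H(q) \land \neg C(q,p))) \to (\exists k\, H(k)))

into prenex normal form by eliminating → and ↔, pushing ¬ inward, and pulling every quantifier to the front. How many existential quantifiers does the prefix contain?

4

Rewrite implications/biconditionals: A → B as ¬A ∨ B.
  (\exists n\, \exists t\, (H(t) \land C(n,n))) \land (\neg (\forall q\, \exists p\, (\neg H(q) \land \neg C(q,p))) \lor (\exists k\, H(k)))
Move each ¬ inward, flipping quantifiers it crosses:
  (\exists n\, \exists t\, (H(t) \land C(n,n))) \land ((\exists q\, \forall p\, (H(q) \lor C(q,p))) \lor (\exists k\, H(k)))
Extract every quantifier outward, since the variables are now distinct and don't occur free across branches:
  \exists n\, \exists t\, \exists q\, \forall p\, \exists k\, (H(t) \land C(n,n) \land (H(q) \lor C(q,p) \lor H(k)))
The prefix is \exists n \exists t \exists q \forall p \exists k: 1 universal, 4 existential.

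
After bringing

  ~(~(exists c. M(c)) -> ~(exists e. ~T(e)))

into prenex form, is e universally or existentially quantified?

existential

First replace A → B with ¬A ∨ B.
  ~(~~(exists c. M(c)) | ~(exists e. ~T(e)))
Push ¬ through the quantifiers and connectives to reach negation normal form:
  (forall c. ~M(c)) & (exists e. ~T(e))
All bound variables are already distinct, so no renaming is needed.
Extract every quantifier outward, since the variables are now distinct and don't occur free across branches:
  forall c. exists e. (~M(c) & ~T(e))
The quantifier exists e sits under an even number of negations (counting the antecedent side of each →), so it remains existential.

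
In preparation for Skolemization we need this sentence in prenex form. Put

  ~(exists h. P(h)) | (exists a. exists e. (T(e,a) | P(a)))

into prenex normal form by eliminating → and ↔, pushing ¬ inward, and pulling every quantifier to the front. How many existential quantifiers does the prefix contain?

2

Move each ¬ inward, flipping quantifiers it crosses:
  (forall h. ~P(h)) | (exists a. exists e. (T(e,a) | P(a)))
Pull the quantifiers to the front (each side's bound variable is not free in the other side):
  forall h. exists a. exists e. (~P(h) | T(e,a) | P(a))
The prefix is forall h exists a exists e: 1 universal, 2 existential.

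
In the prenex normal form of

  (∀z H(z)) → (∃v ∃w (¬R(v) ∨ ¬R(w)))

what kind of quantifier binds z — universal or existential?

Eliminate → and ↔ using ¬ and ∨.
  ¬(∀z H(z)) ∨ (∃v ∃w (¬R(v) ∨ ¬R(w)))
Push ¬ through the quantifiers and connectives to reach negation normal form:
  (∃z ¬H(z)) ∨ (∃v ∃w (¬R(v) ∨ ¬R(w)))
All bound variables are already distinct, so no renaming is needed.
Finally move all quantifiers to the prefix:
  ∃z ∃v ∃w (¬H(z) ∨ ¬R(v) ∨ ¬R(w))
The quantifier ∀z sits under an odd number of negations (counting the antecedent side of each →), so it flips to ∃z.

existential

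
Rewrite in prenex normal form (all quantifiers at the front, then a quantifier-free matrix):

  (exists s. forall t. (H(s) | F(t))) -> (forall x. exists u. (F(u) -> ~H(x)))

Eliminate → and ↔ using ¬ and ∨.
  ~(exists s. forall t. (H(s) | F(t))) | (forall x. exists u. (~F(u) | ~H(x)))
Drive negations inward (¬∀x A ≡ ∃x ¬A, ¬∃x A ≡ ∀x ¬A, De Morgan for ∧/∨):
  (forall s. exists t. (~H(s) & ~F(t))) | (forall x. exists u. (~F(u) | ~H(x)))
Extract every quantifier outward, since the variables are now distinct and don't occur free across branches:
  forall s. exists t. forall x. exists u. (~H(s) & ~F(t) | ~F(u) | ~H(x))

forall s. exists t. forall x. exists u. (~H(s) & ~F(t) | ~F(u) | ~H(x))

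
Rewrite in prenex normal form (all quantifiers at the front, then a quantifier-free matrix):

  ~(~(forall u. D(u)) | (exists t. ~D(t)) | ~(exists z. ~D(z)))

Push ¬ through the quantifiers and connectives to reach negation normal form:
  (forall u. D(u)) & (forall t. D(t)) & (exists z. ~D(z))
All bound variables are already distinct, so no renaming is needed.
Pull the quantifiers to the front (each side's bound variable is not free in the other side):
  forall u. forall t. exists z. (D(u) & D(t) & ~D(z))

forall u. forall t. exists z. (D(u) & D(t) & ~D(z))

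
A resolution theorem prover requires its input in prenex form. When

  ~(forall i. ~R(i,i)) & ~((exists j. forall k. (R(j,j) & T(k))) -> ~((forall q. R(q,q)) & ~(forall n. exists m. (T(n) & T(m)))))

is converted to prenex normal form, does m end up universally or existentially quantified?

First replace A → B with ¬A ∨ B.
  ~(forall i. ~R(i,i)) & ~(~(exists j. forall k. (R(j,j) & T(k))) | ~((forall q. R(q,q)) & ~(forall n. exists m. (T(n) & T(m)))))
Push ¬ through the quantifiers and connectives to reach negation normal form:
  (exists i. R(i,i)) & (exists j. forall k. (R(j,j) & T(k))) & (forall q. R(q,q)) & (exists n. forall m. (~T(n) | ~T(m)))
Pull the quantifiers to the front (each side's bound variable is not free in the other side):
  exists i. exists j. forall k. forall q. exists n. forall m. (R(i,i) & R(j,j) & T(k) & R(q,q) & (~T(n) | ~T(m)))
The quantifier exists m sits under an odd number of negations (counting the antecedent side of each →), so it flips to forall m.

universal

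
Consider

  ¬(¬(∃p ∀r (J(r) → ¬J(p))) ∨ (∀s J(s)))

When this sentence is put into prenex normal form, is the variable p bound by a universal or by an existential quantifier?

existential

Rewrite implications/biconditionals: A → B as ¬A ∨ B.
  ¬(¬(∃p ∀r (¬J(r) ∨ ¬J(p))) ∨ (∀s J(s)))
Drive negations inward (¬∀x A ≡ ∃x ¬A, ¬∃x A ≡ ∀x ¬A, De Morgan for ∧/∨):
  (∃p ∀r (¬J(r) ∨ ¬J(p))) ∧ (∃s ¬J(s))
All bound variables are already distinct, so no renaming is needed.
Pull the quantifiers to the front (each side's bound variable is not free in the other side):
  ∃p ∀r ∃s ((¬J(r) ∨ ¬J(p)) ∧ ¬J(s))
The quantifier ∃p sits under an even number of negations (counting the antecedent side of each →), so it remains existential.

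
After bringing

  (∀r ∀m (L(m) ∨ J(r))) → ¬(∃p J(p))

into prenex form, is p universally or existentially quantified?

Rewrite implications/biconditionals: A → B as ¬A ∨ B.
  ¬(∀r ∀m (L(m) ∨ J(r))) ∨ ¬(∃p J(p))
Drive negations inward (¬∀x A ≡ ∃x ¬A, ¬∃x A ≡ ∀x ¬A, De Morgan for ∧/∨):
  (∃r ∃m (¬L(m) ∧ ¬J(r))) ∨ (∀p ¬J(p))
Finally move all quantifiers to the prefix:
  ∃r ∃m ∀p (¬L(m) ∧ ¬J(r) ∨ ¬J(p))
The quantifier ∃p sits under an odd number of negations (counting the antecedent side of each →), so it flips to ∀p.

universal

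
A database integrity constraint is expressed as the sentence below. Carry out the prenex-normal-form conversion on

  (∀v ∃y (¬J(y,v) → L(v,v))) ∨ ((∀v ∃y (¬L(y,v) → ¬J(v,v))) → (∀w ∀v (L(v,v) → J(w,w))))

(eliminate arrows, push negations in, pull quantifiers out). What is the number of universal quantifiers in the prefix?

4

Rewrite implications/biconditionals: A → B as ¬A ∨ B.
  (∀v ∃y (¬¬J(y,v) ∨ L(v,v))) ∨ ¬(∀v ∃y (¬¬L(y,v) ∨ ¬J(v,v))) ∨ (∀w ∀v (¬L(v,v) ∨ J(w,w)))
Drive negations inward (¬∀x A ≡ ∃x ¬A, ¬∃x A ≡ ∀x ¬A, De Morgan for ∧/∨):
  (∀v ∃y (J(y,v) ∨ L(v,v))) ∨ (∃v ∀y (¬L(y,v) ∧ J(v,v))) ∨ (∀w ∀v (¬L(v,v) ∨ J(w,w)))
Give each quantifier a distinct variable: v↦x, y↦x1, v↦w1.
  (∀v ∃y (J(y,v) ∨ L(v,v))) ∨ (∃x ∀x1 (¬L(x1,x) ∧ J(x,x))) ∨ (∀w ∀w1 (¬L(w1,w1) ∨ J(w,w)))
Finally move all quantifiers to the prefix:
  ∀v ∃y ∃x ∀x1 ∀w ∀w1 (J(y,v) ∨ L(v,v) ∨ ¬L(x1,x) ∧ J(x,x) ∨ ¬L(w1,w1) ∨ J(w,w))
The prefix is ∀v ∃y ∃x ∀x1 ∀w ∀w1: 4 universal, 2 existential.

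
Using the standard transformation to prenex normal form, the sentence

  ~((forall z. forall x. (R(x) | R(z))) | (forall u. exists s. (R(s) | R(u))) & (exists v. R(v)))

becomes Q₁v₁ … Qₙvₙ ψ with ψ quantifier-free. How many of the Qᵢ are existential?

Move each ¬ inward, flipping quantifiers it crosses:
  (exists z. exists x. (~R(x) & ~R(z))) & ((exists u. forall s. (~R(s) & ~R(u))) | (forall v. ~R(v)))
All bound variables are already distinct, so no renaming is needed.
Extract every quantifier outward, since the variables are now distinct and don't occur free across branches:
  exists z. exists x. exists u. forall s. forall v. (~R(x) & ~R(z) & (~R(s) & ~R(u) | ~R(v)))
The prefix is exists z exists x exists u forall s forall v: 2 universal, 3 existential.

3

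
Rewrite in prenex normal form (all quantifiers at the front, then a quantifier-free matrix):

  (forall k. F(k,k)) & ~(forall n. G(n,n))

forall k. exists n. (F(k,k) & ~G(n,n))

Drive negations inward (¬∀x A ≡ ∃x ¬A, ¬∃x A ≡ ∀x ¬A, De Morgan for ∧/∨):
  (forall k. F(k,k)) & (exists n. ~G(n,n))
All bound variables are already distinct, so no renaming is needed.
Extract every quantifier outward, since the variables are now distinct and don't occur free across branches:
  forall k. exists n. (F(k,k) & ~G(n,n))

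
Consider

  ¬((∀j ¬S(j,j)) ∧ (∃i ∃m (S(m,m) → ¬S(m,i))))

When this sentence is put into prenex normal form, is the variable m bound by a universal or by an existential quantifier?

universal

Eliminate → and ↔ using ¬ and ∨.
  ¬((∀j ¬S(j,j)) ∧ (∃i ∃m (¬S(m,m) ∨ ¬S(m,i))))
Push ¬ through the quantifiers and connectives to reach negation normal form:
  (∃j S(j,j)) ∨ (∀i ∀m (S(m,m) ∧ S(m,i)))
All bound variables are already distinct, so no renaming is needed.
Pull the quantifiers to the front (each side's bound variable is not free in the other side):
  ∃j ∀i ∀m (S(j,j) ∨ S(m,m) ∧ S(m,i))
The quantifier ∃m sits under an odd number of negations (counting the antecedent side of each →), so it flips to ∀m.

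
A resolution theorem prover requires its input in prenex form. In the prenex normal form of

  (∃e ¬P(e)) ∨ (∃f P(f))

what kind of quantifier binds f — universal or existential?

All bound variables are already distinct, so no renaming is needed.
Extract every quantifier outward, since the variables are now distinct and don't occur free across branches:
  ∃e ∃f (¬P(e) ∨ P(f))
The quantifier ∃f sits under an even number of negations, so it remains existential.

existential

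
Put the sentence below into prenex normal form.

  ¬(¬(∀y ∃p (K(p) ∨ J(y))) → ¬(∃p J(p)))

∃y ∀p ∃t (¬K(p) ∧ ¬J(y) ∧ J(t))

Eliminate → and ↔ using ¬ and ∨.
  ¬(¬¬(∀y ∃p (K(p) ∨ J(y))) ∨ ¬(∃p J(p)))
Move each ¬ inward, flipping quantifiers it crosses:
  (∃y ∀p (¬K(p) ∧ ¬J(y))) ∧ (∃p J(p))
Standardize variables apart so no two quantifiers bind the same name: p↦t.
  (∃y ∀p (¬K(p) ∧ ¬J(y))) ∧ (∃t J(t))
Pull the quantifiers to the front (each side's bound variable is not free in the other side):
  ∃y ∀p ∃t (¬K(p) ∧ ¬J(y) ∧ J(t))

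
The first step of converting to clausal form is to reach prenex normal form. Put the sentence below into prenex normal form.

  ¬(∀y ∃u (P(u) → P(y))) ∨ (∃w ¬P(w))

First replace A → B with ¬A ∨ B.
  ¬(∀y ∃u (¬P(u) ∨ P(y))) ∨ (∃w ¬P(w))
Drive negations inward (¬∀x A ≡ ∃x ¬A, ¬∃x A ≡ ∀x ¬A, De Morgan for ∧/∨):
  (∃y ∀u (P(u) ∧ ¬P(y))) ∨ (∃w ¬P(w))
All bound variables are already distinct, so no renaming is needed.
Pull the quantifiers to the front (each side's bound variable is not free in the other side):
  ∃y ∀u ∃w (P(u) ∧ ¬P(y) ∨ ¬P(w))

∃y ∀u ∃w (P(u) ∧ ¬P(y) ∨ ¬P(w))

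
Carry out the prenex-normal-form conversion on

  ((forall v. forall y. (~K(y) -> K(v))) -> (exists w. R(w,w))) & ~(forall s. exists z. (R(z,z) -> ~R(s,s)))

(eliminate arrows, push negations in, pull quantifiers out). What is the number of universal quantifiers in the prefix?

1

Eliminate → and ↔ using ¬ and ∨.
  (~(forall v. forall y. (~~K(y) | K(v))) | (exists w. R(w,w))) & ~(forall s. exists z. (~R(z,z) | ~R(s,s)))
Drive negations inward (¬∀x A ≡ ∃x ¬A, ¬∃x A ≡ ∀x ¬A, De Morgan for ∧/∨):
  ((exists v. exists y. (~K(y) & ~K(v))) | (exists w. R(w,w))) & (exists s. forall z. (R(z,z) & R(s,s)))
Pull the quantifiers to the front (each side's bound variable is not free in the other side):
  exists v. exists y. exists w. exists s. forall z. ((~K(y) & ~K(v) | R(w,w)) & R(z,z) & R(s,s))
The prefix is exists v exists y exists w exists s forall z: 1 universal, 4 existential.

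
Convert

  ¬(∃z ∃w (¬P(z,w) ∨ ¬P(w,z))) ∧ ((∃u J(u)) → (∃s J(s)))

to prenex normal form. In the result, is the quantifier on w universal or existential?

Rewrite implications/biconditionals: A → B as ¬A ∨ B.
  ¬(∃z ∃w (¬P(z,w) ∨ ¬P(w,z))) ∧ (¬(∃u J(u)) ∨ (∃s J(s)))
Move each ¬ inward, flipping quantifiers it crosses:
  (∀z ∀w (P(z,w) ∧ P(w,z))) ∧ ((∀u ¬J(u)) ∨ (∃s J(s)))
All bound variables are already distinct, so no renaming is needed.
Extract every quantifier outward, since the variables are now distinct and don't occur free across branches:
  ∀z ∀w ∀u ∃s (P(z,w) ∧ P(w,z) ∧ (¬J(u) ∨ J(s)))
The quantifier ∃w sits under an odd number of negations (counting the antecedent side of each →), so it flips to ∀w.

universal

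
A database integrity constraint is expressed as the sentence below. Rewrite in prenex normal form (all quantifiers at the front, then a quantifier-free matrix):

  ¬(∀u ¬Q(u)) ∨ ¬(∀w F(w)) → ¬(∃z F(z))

∀u ∀w ∀z (¬Q(u) ∧ F(w) ∨ ¬F(z))

Eliminate → and ↔ using ¬ and ∨.
  ¬(¬(∀u ¬Q(u)) ∨ ¬(∀w F(w))) ∨ ¬(∃z F(z))
Drive negations inward (¬∀x A ≡ ∃x ¬A, ¬∃x A ≡ ∀x ¬A, De Morgan for ∧/∨):
  (∀u ¬Q(u)) ∧ (∀w F(w)) ∨ (∀z ¬F(z))
All bound variables are already distinct, so no renaming is needed.
Pull the quantifiers to the front (each side's bound variable is not free in the other side):
  ∀u ∀w ∀z (¬Q(u) ∧ F(w) ∨ ¬F(z))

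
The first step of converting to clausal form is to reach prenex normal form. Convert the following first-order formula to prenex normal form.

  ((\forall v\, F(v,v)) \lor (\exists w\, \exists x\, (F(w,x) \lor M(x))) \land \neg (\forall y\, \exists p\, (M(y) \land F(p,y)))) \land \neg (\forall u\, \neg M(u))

Push ¬ through the quantifiers and connectives to reach negation normal form:
  ((\forall v\, F(v,v)) \lor (\exists w\, \exists x\, (F(w,x) \lor M(x))) \land (\exists y\, \forall p\, (\neg M(y) \lor \neg F(p,y)))) \land (\exists u\, M(u))
All bound variables are already distinct, so no renaming is needed.
Extract every quantifier outward, since the variables are now distinct and don't occur free across branches:
  \forall v\, \exists w\, \exists x\, \exists y\, \forall p\, \exists u\, ((F(v,v) \lor (F(w,x) \lor M(x)) \land (\neg M(y) \lor \neg F(p,y))) \land M(u))

\forall v\, \exists w\, \exists x\, \exists y\, \forall p\, \exists u\, ((F(v,v) \lor (F(w,x) \lor M(x)) \land (\neg M(y) \lor \neg F(p,y))) \land M(u))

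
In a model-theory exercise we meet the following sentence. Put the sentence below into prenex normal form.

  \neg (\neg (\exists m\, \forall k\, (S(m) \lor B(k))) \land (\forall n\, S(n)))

\exists m\, \forall k\, \exists n\, (S(m) \lor B(k) \lor \neg S(n))

Drive negations inward (¬∀x A ≡ ∃x ¬A, ¬∃x A ≡ ∀x ¬A, De Morgan for ∧/∨):
  (\exists m\, \forall k\, (S(m) \lor B(k))) \lor (\exists n\, \neg S(n))
Extract every quantifier outward, since the variables are now distinct and don't occur free across branches:
  \exists m\, \forall k\, \exists n\, (S(m) \lor B(k) \lor \neg S(n))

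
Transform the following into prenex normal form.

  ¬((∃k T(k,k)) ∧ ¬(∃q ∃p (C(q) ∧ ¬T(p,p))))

∀k ∃q ∃p (¬T(k,k) ∨ C(q) ∧ ¬T(p,p))

Move each ¬ inward, flipping quantifiers it crosses:
  (∀k ¬T(k,k)) ∨ (∃q ∃p (C(q) ∧ ¬T(p,p)))
Pull the quantifiers to the front (each side's bound variable is not free in the other side):
  ∀k ∃q ∃p (¬T(k,k) ∨ C(q) ∧ ¬T(p,p))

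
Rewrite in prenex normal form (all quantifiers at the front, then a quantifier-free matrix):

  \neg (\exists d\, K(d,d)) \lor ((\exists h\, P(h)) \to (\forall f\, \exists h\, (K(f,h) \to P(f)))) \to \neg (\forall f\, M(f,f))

Eliminate → and ↔ using ¬ and ∨.
  \neg (\neg (\exists d\, K(d,d)) \lor \neg (\exists h\, P(h)) \lor (\forall f\, \exists h\, (\neg K(f,h) \lor P(f)))) \lor \neg (\forall f\, M(f,f))
Drive negations inward (¬∀x A ≡ ∃x ¬A, ¬∃x A ≡ ∀x ¬A, De Morgan for ∧/∨):
  (\exists d\, K(d,d)) \land (\exists h\, P(h)) \land (\exists f\, \forall h\, (K(f,h) \land \neg P(f))) \lor (\exists f\, \neg M(f,f))
Give each quantifier a distinct variable: h↦z, f↦y1.
  (\exists d\, K(d,d)) \land (\exists h\, P(h)) \land (\exists f\, \forall z\, (K(f,z) \land \neg P(f))) \lor (\exists y1\, \neg M(y1,y1))
Pull the quantifiers to the front (each side's bound variable is not free in the other side):
  \exists d\, \exists h\, \exists f\, \forall z\, \exists y1\, (K(d,d) \land P(h) \land K(f,z) \land \neg P(f) \lor \neg M(y1,y1))

\exists d\, \exists h\, \exists f\, \forall z\, \exists y1\, (K(d,d) \land P(h) \land K(f,z) \land \neg P(f) \lor \neg M(y1,y1))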